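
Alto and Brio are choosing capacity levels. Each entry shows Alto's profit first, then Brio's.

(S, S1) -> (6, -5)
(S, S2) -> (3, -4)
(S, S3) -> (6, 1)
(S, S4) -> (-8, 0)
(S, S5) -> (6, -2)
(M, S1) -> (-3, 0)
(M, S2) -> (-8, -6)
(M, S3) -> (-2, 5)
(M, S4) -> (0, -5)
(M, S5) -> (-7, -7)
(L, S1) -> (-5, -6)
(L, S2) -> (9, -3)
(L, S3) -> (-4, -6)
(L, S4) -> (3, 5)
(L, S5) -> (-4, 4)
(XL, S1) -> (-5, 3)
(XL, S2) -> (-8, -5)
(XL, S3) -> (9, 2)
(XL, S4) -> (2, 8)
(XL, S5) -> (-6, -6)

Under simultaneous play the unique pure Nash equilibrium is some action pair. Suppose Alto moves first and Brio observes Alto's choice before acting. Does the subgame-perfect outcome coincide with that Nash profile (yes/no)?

Brio best-responds to each possible Alto move:
- S → Brio plays S3 (best of -5, -4, 1, 0, -2); Alto gets 6.
- M → Brio plays S3 (best of 0, -6, 5, -5, -7); Alto gets -2.
- L → Brio plays S4 (best of -6, -3, -6, 5, 4); Alto gets 3.
- XL → Brio plays S4 (best of 3, -5, 2, 8, -6); Alto gets 2.
Among 6, -2, 3, 2, the best is 6 at S. Subgame-perfect outcome: (S, S3) with payoffs (6, 1).
For the simultaneous game, intersect best replies.
Alto's best replies: S1→S; S2→L; S3→XL; S4→L; S5→S.
Brio's best replies: S→S3; M→S3; L→S4; XL→S4.
Only (L, S4) has each player best-responding; Nash payoffs (3, 5).
Sequential outcome (S, S3) differs from the Nash profile (L, S4).

no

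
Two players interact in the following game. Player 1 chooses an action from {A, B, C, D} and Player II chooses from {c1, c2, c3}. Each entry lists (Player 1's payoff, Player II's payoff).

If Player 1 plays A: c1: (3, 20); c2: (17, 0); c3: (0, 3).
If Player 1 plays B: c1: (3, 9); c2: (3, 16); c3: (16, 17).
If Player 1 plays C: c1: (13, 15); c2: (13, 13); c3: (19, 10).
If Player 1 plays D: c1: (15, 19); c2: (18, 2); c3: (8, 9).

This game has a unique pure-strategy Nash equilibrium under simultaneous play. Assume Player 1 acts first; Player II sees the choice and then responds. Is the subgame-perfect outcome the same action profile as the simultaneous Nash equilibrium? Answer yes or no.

Solve by backward induction (Player 1 leads).
- A → Player II plays c1 (best of 20, 0, 3); Player 1 gets 3.
- B → Player II plays c3 (best of 9, 16, 17); Player 1 gets 16.
- C → Player II plays c1 (best of 15, 13, 10); Player 1 gets 13.
- D → Player II plays c1 (best of 19, 2, 9); Player 1 gets 15.
Among 3, 16, 13, 15, the best is 16 at B. Subgame-perfect outcome: (B, c3) with payoffs (16, 17).
For the simultaneous game, intersect best replies.
Player 1's best replies: c1→D; c2→D; c3→C.
Player II's best replies: A→c1; B→c3; C→c1; D→c1.
The unique mutual best reply is (D, c1), giving (15, 19).
Sequential outcome (B, c3) differs from the Nash profile (D, c1).

no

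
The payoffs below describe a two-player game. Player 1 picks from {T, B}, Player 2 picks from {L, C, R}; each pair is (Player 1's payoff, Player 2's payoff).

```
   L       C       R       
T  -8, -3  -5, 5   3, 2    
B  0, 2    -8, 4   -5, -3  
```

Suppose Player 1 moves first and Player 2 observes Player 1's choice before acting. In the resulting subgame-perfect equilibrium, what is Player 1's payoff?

Work backward from Player 2's decision.
- T → Player 2 plays C (best of -3, 5, 2); Player 1 gets -5.
- B → Player 2 plays C (best of 2, 4, -3); Player 1 gets -8.
Maximizing over -5, -8, Player 1 chooses T. Subgame-perfect outcome: (T, C) with payoffs (-5, 5).

-5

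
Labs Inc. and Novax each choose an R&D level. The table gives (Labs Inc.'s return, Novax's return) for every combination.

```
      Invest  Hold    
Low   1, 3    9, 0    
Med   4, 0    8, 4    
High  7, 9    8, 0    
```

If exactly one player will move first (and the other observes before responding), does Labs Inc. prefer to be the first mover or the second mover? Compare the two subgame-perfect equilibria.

If Labs Inc. leads: Novax's best replies are Low→Invest, Med→Hold, High→Invest; Labs Inc.'s induced payoffs 1, 8, 7; outcome (Med, Hold), payoffs (8, 4).
If Novax leads: Labs Inc.'s best replies are Invest→High, Hold→Low; Novax's induced payoffs 9, 0; outcome (High, Invest), payoffs (7, 9).
Labs Inc. gets 8 moving first and 7 moving second, so Labs Inc. prefers to move first.

first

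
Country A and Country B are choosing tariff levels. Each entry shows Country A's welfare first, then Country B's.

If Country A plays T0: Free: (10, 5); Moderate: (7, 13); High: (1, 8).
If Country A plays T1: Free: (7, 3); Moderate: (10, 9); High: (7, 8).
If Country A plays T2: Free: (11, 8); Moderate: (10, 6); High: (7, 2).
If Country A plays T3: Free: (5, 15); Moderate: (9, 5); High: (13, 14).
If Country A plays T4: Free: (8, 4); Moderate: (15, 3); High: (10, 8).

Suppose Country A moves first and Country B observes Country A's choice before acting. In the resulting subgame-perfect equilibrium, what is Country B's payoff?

Country B best-responds to each possible Country A move:
- T0: Country B compares 5, 13, 8 and picks Moderate; Country A would get 7.
- T1: Country B compares 3, 9, 8 and picks Moderate; Country A would get 10.
- T2: Country B compares 8, 6, 2 and picks Free; Country A would get 11.
- T3: Country B compares 15, 5, 14 and picks Free; Country A would get 5.
- T4: Country B compares 4, 3, 8 and picks High; Country A would get 10.
Country A's induced payoffs are 7, 10, 11, 5, 10, so Country A commits to T2. Subgame-perfect outcome: (T2, Free) with payoffs (11, 8).

8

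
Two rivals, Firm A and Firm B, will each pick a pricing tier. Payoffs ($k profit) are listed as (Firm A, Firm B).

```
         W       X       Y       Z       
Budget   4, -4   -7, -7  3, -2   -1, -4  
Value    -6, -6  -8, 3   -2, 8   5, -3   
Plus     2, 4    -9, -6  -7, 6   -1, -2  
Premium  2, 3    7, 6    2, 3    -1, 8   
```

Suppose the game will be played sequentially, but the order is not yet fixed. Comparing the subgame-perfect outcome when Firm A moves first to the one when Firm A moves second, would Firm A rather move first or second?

second

If Firm A leads: Firm B's best replies are Budget→Y, Value→Y, Plus→Y, Premium→Z; Firm A's induced payoffs 3, -2, -7, -1; outcome (Budget, Y), payoffs (3, -2).
If Firm B leads: Firm A's best replies are W→Budget, X→Premium, Y→Budget, Z→Value; Firm B's induced payoffs -4, 6, -2, -3; outcome (Premium, X), payoffs (7, 6).
Firm A gets 3 moving first and 7 moving second, so Firm A prefers to move second.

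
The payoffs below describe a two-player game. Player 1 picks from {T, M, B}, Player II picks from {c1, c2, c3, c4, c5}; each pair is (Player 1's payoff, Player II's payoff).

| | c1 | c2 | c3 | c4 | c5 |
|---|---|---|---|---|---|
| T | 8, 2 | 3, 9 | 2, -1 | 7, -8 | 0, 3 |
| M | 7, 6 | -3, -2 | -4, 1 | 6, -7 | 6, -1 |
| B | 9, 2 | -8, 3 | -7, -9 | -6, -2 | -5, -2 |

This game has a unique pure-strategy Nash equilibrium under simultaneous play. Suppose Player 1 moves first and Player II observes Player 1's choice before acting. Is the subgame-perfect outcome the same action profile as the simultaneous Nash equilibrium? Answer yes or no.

no

Work backward from Player II's decision.
- T: BR = c2, leader payoff 3.
- M: BR = c1, leader payoff 7.
- B: BR = c2, leader payoff -8.
Player 1's induced payoffs are 3, 7, -8, so Player 1 commits to M. Subgame-perfect outcome: (M, c1) with payoffs (7, 6).
For the simultaneous game, intersect best replies.
Player 1's best replies: c1→B; c2→T; c3→T; c4→T; c5→M.
Player II's best replies: T→c2; M→c1; B→c2.
Only (T, c2) has each player best-responding; Nash payoffs (3, 9).
Sequential outcome (M, c1) differs from the Nash profile (T, c2).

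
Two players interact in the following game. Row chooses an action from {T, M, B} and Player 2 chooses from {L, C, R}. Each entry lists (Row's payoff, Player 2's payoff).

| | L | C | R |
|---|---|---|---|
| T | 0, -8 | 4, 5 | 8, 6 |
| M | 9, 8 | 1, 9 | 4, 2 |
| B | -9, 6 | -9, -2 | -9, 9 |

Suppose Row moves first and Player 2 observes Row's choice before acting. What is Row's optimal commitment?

T

Work backward from Player 2's decision.
- T: BR = R, leader payoff 8.
- M: BR = C, leader payoff 1.
- B: BR = R, leader payoff -9.
Among 8, 1, -9, the best is 8 at T. Subgame-perfect outcome: (T, R) with payoffs (8, 6).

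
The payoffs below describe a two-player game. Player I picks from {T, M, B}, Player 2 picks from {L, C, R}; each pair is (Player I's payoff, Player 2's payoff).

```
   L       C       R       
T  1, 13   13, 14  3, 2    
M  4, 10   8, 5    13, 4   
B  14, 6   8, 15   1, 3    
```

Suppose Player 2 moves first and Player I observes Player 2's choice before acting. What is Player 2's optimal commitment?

C

Backward induction with Player 2 moving first.
- L: BR = B, leader payoff 6.
- C: BR = T, leader payoff 14.
- R: BR = M, leader payoff 4.
Maximizing over 6, 14, 4, Player 2 chooses C. Subgame-perfect outcome: (T, C) with payoffs (13, 14).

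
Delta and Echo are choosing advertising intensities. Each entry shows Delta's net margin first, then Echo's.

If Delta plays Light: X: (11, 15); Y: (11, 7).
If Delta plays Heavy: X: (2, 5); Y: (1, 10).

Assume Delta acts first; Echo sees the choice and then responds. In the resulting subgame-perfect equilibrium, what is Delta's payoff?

11

Echo best-responds to each possible Delta move:
- Light → Echo plays X (best of 15, 7); Delta gets 11.
- Heavy → Echo plays Y (best of 5, 10); Delta gets 1.
Maximizing over 11, 1, Delta chooses Light. Subgame-perfect outcome: (Light, X) with payoffs (11, 15).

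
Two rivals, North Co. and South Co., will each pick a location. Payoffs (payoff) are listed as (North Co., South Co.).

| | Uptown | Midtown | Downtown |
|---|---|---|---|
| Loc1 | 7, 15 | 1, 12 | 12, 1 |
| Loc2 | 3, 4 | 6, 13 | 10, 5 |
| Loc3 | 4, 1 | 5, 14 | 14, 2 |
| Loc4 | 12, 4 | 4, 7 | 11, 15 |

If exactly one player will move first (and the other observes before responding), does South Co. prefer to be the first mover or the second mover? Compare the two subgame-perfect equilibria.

If North Co. leads: South Co.'s best replies are Loc1→Uptown, Loc2→Midtown, Loc3→Midtown, Loc4→Downtown; North Co.'s induced payoffs 7, 6, 5, 11; outcome (Loc4, Downtown), payoffs (11, 15).
If South Co. leads: North Co.'s best replies are Uptown→Loc4, Midtown→Loc2, Downtown→Loc3; South Co.'s induced payoffs 4, 13, 2; outcome (Loc2, Midtown), payoffs (6, 13).
South Co. gets 13 moving first and 15 moving second, so South Co. prefers to move second.

second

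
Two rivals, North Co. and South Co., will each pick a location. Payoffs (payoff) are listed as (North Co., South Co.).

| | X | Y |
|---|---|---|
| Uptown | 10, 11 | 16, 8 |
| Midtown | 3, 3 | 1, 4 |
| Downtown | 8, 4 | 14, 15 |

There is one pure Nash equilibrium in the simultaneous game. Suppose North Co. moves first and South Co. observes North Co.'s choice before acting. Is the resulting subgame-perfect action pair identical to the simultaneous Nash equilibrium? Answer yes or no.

no

Backward induction with North Co. moving first.
- Uptown: South Co. compares 11, 8 and picks X; North Co. would get 10.
- Midtown: South Co. compares 3, 4 and picks Y; North Co. would get 1.
- Downtown: South Co. compares 4, 15 and picks Y; North Co. would get 14.
Maximizing over 10, 1, 14, North Co. chooses Downtown. Subgame-perfect outcome: (Downtown, Y) with payoffs (14, 15).
Now find the simultaneous Nash equilibrium.
North Co.'s best replies: X→Uptown; Y→Uptown.
South Co.'s best replies: Uptown→X; Midtown→Y; Downtown→Y.
The unique mutual best reply is (Uptown, X), giving (10, 11).
Sequential outcome (Downtown, Y) differs from the Nash profile (Uptown, X).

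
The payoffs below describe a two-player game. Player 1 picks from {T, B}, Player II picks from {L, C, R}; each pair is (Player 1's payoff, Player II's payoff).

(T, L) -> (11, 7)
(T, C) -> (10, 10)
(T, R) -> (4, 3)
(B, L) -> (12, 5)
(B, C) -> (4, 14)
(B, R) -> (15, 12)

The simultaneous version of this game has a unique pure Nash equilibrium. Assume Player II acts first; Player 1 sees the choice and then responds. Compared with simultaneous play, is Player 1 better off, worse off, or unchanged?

Solve by backward induction (Player II leads).
- L → Player 1 plays B (best of 11, 12); Player II gets 5.
- C → Player 1 plays T (best of 10, 4); Player II gets 10.
- R → Player 1 plays B (best of 4, 15); Player II gets 12.
Among 5, 10, 12, the best is 12 at R. Subgame-perfect outcome: (B, R) with payoffs (15, 12).
Now find the simultaneous Nash equilibrium.
Player 1's best replies: L→B; C→T; R→B.
Player II's best replies: T→C; B→C.
Only (T, C) has each player best-responding; Nash payoffs (10, 10).
Player 1 earns 15 sequentially versus 10 at the Nash outcome: better off.

better off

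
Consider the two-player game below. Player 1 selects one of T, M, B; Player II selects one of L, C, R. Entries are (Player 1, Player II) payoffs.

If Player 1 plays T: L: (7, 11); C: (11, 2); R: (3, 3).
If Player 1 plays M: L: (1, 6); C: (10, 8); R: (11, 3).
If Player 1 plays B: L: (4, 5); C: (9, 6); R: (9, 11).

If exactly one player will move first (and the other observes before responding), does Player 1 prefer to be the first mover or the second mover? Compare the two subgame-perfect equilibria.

If Player 1 leads: Player II's best replies are T→L, M→C, B→R; Player 1's induced payoffs 7, 10, 9; outcome (M, C), payoffs (10, 8).
If Player II leads: Player 1's best replies are L→T, C→T, R→M; Player II's induced payoffs 11, 2, 3; outcome (T, L), payoffs (7, 11).
Player 1 gets 10 moving first and 7 moving second, so Player 1 prefers to move first.

first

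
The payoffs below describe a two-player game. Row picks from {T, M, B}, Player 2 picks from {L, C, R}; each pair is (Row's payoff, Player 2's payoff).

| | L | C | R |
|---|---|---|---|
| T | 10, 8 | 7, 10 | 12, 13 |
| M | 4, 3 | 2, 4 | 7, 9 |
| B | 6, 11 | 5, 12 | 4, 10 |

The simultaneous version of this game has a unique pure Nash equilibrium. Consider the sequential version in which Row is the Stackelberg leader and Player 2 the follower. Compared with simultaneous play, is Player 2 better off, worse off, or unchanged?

Player 2 best-responds to each possible Row move:
- T: Player 2 compares 8, 10, 13 and picks R; Row would get 12.
- M: Player 2 compares 3, 4, 9 and picks R; Row would get 7.
- B: Player 2 compares 11, 12, 10 and picks C; Row would get 5.
Row's induced payoffs are 12, 7, 5, so Row commits to T. Subgame-perfect outcome: (T, R) with payoffs (12, 13).
Now find the simultaneous Nash equilibrium.
Row's best replies: L→T; C→T; R→T.
Player 2's best replies: T→R; M→R; B→C.
The unique mutual best reply is (T, R), giving (12, 13).
Player 2 earns 13 sequentially versus 13 at the Nash outcome: unchanged.

unchanged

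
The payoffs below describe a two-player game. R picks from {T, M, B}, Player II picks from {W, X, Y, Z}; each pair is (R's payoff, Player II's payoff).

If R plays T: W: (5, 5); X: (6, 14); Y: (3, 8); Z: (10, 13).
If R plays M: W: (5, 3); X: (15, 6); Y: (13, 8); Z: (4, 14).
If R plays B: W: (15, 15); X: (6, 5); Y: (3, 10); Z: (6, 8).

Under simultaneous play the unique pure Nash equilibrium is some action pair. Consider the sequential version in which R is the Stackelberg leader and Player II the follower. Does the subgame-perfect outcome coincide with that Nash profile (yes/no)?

Solve by backward induction (R leads).
- T: Player II compares 5, 14, 8, 13 and picks X; R would get 6.
- M: Player II compares 3, 6, 8, 14 and picks Z; R would get 4.
- B: Player II compares 15, 5, 10, 8 and picks W; R would get 15.
Among 6, 4, 15, the best is 15 at B. Subgame-perfect outcome: (B, W) with payoffs (15, 15).
For the simultaneous game, intersect best replies.
R's best replies: W→B; X→M; Y→M; Z→T.
Player II's best replies: T→X; M→Z; B→W.
Only (B, W) has each player best-responding; Nash payoffs (15, 15).
Sequential outcome (B, W) coincides with the Nash profile (B, W).

yes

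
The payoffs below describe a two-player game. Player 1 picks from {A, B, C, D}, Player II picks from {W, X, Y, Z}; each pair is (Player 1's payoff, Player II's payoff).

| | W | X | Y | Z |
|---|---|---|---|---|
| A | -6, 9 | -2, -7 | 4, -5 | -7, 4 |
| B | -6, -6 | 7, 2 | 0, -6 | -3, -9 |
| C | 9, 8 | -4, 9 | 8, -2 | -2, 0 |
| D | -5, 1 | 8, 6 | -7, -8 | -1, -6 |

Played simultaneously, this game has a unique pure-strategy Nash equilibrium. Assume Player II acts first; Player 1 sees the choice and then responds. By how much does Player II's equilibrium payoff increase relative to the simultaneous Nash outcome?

2

Player 1 best-responds to each possible Player II move:
- W → Player 1 plays C (best of -6, -6, 9, -5); Player II gets 8.
- X → Player 1 plays D (best of -2, 7, -4, 8); Player II gets 6.
- Y → Player 1 plays C (best of 4, 0, 8, -7); Player II gets -2.
- Z → Player 1 plays D (best of -7, -3, -2, -1); Player II gets -6.
Player II's induced payoffs are 8, 6, -2, -6, so Player II commits to W. Subgame-perfect outcome: (C, W) with payoffs (9, 8).
Under simultaneous play:
Player 1's best replies: W→C; X→D; Y→C; Z→D.
Player II's best replies: A→W; B→X; C→X; D→X.
Only (D, X) has each player best-responding; Nash payoffs (8, 6).
Player II's commitment gain: 8 − 6 = 2.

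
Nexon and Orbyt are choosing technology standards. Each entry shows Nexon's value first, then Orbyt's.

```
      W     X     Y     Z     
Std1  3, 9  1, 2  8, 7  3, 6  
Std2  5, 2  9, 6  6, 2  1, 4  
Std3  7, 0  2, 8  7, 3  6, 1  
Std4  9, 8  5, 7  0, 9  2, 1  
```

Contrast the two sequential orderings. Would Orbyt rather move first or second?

If Nexon leads: Orbyt's best replies are Std1→W, Std2→X, Std3→X, Std4→Y; Nexon's induced payoffs 3, 9, 2, 0; outcome (Std2, X), payoffs (9, 6).
If Orbyt leads: Nexon's best replies are W→Std4, X→Std2, Y→Std1, Z→Std3; Orbyt's induced payoffs 8, 6, 7, 1; outcome (Std4, W), payoffs (9, 8).
Orbyt gets 8 moving first and 6 moving second, so Orbyt prefers to move first.

first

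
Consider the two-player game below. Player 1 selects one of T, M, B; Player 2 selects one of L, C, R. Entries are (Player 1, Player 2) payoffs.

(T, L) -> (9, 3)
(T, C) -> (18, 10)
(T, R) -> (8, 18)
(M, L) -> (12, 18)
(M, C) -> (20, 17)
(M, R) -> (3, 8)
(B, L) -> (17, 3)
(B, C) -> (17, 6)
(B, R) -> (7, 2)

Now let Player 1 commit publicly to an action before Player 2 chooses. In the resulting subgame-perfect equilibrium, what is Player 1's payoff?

Solve by backward induction (Player 1 leads).
- T: BR = R, leader payoff 8.
- M: BR = L, leader payoff 12.
- B: BR = C, leader payoff 17.
Maximizing over 8, 12, 17, Player 1 chooses B. Subgame-perfect outcome: (B, C) with payoffs (17, 6).

17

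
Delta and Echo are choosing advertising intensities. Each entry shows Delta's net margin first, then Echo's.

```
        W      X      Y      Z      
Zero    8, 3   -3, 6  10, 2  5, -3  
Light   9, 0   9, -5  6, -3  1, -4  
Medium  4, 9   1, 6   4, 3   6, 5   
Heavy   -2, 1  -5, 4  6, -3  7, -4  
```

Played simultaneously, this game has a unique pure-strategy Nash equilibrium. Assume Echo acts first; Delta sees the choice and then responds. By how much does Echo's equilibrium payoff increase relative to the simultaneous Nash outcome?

2

Backward induction with Echo moving first.
- W: BR = Light, leader payoff 0.
- X: BR = Light, leader payoff -5.
- Y: BR = Zero, leader payoff 2.
- Z: BR = Heavy, leader payoff -4.
Among 0, -5, 2, -4, the best is 2 at Y. Subgame-perfect outcome: (Zero, Y) with payoffs (10, 2).
For the simultaneous game, intersect best replies.
Delta's best replies: W→Light; X→Light; Y→Zero; Z→Heavy.
Echo's best replies: Zero→X; Light→W; Medium→W; Heavy→X.
Only (Light, W) has each player best-responding; Nash payoffs (9, 0).
Echo's commitment gain: 2 − 0 = 2.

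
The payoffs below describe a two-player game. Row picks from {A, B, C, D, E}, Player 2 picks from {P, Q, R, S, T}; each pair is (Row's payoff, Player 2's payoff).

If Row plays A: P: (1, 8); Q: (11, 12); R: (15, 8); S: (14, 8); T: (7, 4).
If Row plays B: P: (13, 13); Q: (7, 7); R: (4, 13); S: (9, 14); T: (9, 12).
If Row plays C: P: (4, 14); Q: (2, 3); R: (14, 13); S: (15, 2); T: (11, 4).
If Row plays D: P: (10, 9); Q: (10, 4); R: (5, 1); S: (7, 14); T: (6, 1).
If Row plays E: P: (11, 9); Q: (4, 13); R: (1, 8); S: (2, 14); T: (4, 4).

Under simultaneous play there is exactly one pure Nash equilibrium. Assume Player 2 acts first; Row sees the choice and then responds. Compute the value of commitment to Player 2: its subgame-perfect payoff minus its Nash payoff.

1

Backward induction with Player 2 moving first.
- P → Row plays B (best of 1, 13, 4, 10, 11); Player 2 gets 13.
- Q → Row plays A (best of 11, 7, 2, 10, 4); Player 2 gets 12.
- R → Row plays A (best of 15, 4, 14, 5, 1); Player 2 gets 8.
- S → Row plays C (best of 14, 9, 15, 7, 2); Player 2 gets 2.
- T → Row plays C (best of 7, 9, 11, 6, 4); Player 2 gets 4.
Maximizing over 13, 12, 8, 2, 4, Player 2 chooses P. Subgame-perfect outcome: (B, P) with payoffs (13, 13).
For the simultaneous game, intersect best replies.
Row's best replies: P→B; Q→A; R→A; S→C; T→C.
Player 2's best replies: A→Q; B→S; C→P; D→S; E→S.
The unique mutual best reply is (A, Q), giving (11, 12).
Player 2's commitment gain: 13 − 12 = 1.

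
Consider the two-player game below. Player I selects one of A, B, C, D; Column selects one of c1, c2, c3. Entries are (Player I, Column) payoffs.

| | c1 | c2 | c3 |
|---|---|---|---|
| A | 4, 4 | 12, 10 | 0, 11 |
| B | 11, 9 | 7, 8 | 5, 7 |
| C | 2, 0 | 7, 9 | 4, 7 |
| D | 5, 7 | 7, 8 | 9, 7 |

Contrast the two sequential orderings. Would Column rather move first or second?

If Player I leads: Column's best replies are A→c3, B→c1, C→c2, D→c2; Player I's induced payoffs 0, 11, 7, 7; outcome (B, c1), payoffs (11, 9).
If Column leads: Player I's best replies are c1→B, c2→A, c3→D; Column's induced payoffs 9, 10, 7; outcome (A, c2), payoffs (12, 10).
Column gets 10 moving first and 9 moving second, so Column prefers to move first.

first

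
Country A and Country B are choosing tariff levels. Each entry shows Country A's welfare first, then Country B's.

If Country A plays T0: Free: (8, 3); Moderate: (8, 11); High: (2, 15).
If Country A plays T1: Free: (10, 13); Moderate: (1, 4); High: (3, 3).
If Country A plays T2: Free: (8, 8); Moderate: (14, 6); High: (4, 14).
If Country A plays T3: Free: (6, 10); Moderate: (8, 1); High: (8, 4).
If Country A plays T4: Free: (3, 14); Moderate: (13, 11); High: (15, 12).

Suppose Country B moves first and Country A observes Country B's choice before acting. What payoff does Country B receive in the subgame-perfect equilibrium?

13

Backward induction with Country B moving first.
- Free: BR = T1, leader payoff 13.
- Moderate: BR = T2, leader payoff 6.
- High: BR = T4, leader payoff 12.
Among 13, 6, 12, the best is 13 at Free. Subgame-perfect outcome: (T1, Free) with payoffs (10, 13).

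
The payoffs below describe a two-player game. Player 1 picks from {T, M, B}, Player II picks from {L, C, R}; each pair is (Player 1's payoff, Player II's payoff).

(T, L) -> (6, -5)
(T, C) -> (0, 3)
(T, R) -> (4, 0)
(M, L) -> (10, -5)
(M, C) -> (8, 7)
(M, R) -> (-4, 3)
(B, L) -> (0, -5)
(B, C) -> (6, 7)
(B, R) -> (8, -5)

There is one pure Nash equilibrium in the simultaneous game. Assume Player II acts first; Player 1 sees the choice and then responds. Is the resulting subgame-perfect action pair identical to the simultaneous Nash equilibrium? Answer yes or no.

yes

Player 1 best-responds to each possible Player II move:
- L: Player 1 compares 6, 10, 0 and picks M; Player II would get -5.
- C: Player 1 compares 0, 8, 6 and picks M; Player II would get 7.
- R: Player 1 compares 4, -4, 8 and picks B; Player II would get -5.
Player II's induced payoffs are -5, 7, -5, so Player II commits to C. Subgame-perfect outcome: (M, C) with payoffs (8, 7).
For the simultaneous game, intersect best replies.
Player 1's best replies: L→M; C→M; R→B.
Player II's best replies: T→C; M→C; B→C.
Only (M, C) has each player best-responding; Nash payoffs (8, 7).
Sequential outcome (M, C) coincides with the Nash profile (M, C).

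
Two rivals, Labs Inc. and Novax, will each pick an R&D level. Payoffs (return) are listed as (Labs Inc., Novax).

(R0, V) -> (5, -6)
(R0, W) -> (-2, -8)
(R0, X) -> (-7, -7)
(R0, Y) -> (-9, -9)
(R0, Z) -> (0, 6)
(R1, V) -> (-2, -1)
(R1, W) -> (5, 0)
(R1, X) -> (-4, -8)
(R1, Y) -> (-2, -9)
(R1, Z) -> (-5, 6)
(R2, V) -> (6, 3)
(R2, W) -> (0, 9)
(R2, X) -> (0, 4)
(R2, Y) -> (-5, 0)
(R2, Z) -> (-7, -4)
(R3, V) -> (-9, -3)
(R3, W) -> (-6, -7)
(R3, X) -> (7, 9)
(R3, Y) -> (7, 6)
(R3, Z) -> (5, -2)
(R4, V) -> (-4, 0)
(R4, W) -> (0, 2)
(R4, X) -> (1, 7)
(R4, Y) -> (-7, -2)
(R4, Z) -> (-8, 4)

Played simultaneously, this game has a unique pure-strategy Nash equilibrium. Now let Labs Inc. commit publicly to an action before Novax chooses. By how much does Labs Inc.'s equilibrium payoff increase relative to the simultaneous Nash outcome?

0

Novax best-responds to each possible Labs Inc. move:
- R0: BR = Z, leader payoff 0.
- R1: BR = Z, leader payoff -5.
- R2: BR = W, leader payoff 0.
- R3: BR = X, leader payoff 7.
- R4: BR = X, leader payoff 1.
Labs Inc.'s induced payoffs are 0, -5, 0, 7, 1, so Labs Inc. commits to R3. Subgame-perfect outcome: (R3, X) with payoffs (7, 9).
Now find the simultaneous Nash equilibrium.
Labs Inc.'s best replies: V→R2; W→R1; X→R3; Y→R3; Z→R3.
Novax's best replies: R0→Z; R1→Z; R2→W; R3→X; R4→X.
The unique mutual best reply is (R3, X), giving (7, 9).
Labs Inc.'s commitment gain: 7 − 7 = 0.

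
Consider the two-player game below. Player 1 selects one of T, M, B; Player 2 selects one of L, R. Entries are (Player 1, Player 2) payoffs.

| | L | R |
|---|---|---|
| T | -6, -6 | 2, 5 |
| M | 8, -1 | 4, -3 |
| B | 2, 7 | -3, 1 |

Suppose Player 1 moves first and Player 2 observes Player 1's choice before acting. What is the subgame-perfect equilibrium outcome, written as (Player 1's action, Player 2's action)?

(M, L)

Backward induction with Player 1 moving first.
- T: BR = R, leader payoff 2.
- M: BR = L, leader payoff 8.
- B: BR = L, leader payoff 2.
Maximizing over 2, 8, 2, Player 1 chooses M. Subgame-perfect outcome: (M, L) with payoffs (8, -1).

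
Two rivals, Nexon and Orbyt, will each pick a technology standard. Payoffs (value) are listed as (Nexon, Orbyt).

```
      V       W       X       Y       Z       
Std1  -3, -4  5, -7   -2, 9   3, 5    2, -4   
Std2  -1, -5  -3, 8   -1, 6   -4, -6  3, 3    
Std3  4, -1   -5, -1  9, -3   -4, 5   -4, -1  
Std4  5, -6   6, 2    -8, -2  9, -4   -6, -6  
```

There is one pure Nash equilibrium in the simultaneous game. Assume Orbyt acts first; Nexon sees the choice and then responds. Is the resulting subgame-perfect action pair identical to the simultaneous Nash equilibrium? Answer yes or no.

no

Work backward from Nexon's decision.
- V: BR = Std4, leader payoff -6.
- W: BR = Std4, leader payoff 2.
- X: BR = Std3, leader payoff -3.
- Y: BR = Std4, leader payoff -4.
- Z: BR = Std2, leader payoff 3.
Maximizing over -6, 2, -3, -4, 3, Orbyt chooses Z. Subgame-perfect outcome: (Std2, Z) with payoffs (3, 3).
Under simultaneous play:
Nexon's best replies: V→Std4; W→Std4; X→Std3; Y→Std4; Z→Std2.
Orbyt's best replies: Std1→X; Std2→W; Std3→Y; Std4→W.
Only (Std4, W) has each player best-responding; Nash payoffs (6, 2).
Sequential outcome (Std2, Z) differs from the Nash profile (Std4, W).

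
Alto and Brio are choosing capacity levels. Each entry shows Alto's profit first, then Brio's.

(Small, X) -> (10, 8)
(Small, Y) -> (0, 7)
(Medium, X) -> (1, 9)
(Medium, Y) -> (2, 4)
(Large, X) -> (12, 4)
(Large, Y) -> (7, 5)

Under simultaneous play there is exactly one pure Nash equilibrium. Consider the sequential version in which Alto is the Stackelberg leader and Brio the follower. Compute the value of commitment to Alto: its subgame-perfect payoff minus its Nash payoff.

Work backward from Brio's decision.
- Small: Brio compares 8, 7 and picks X; Alto would get 10.
- Medium: Brio compares 9, 4 and picks X; Alto would get 1.
- Large: Brio compares 4, 5 and picks Y; Alto would get 7.
Alto's induced payoffs are 10, 1, 7, so Alto commits to Small. Subgame-perfect outcome: (Small, X) with payoffs (10, 8).
Under simultaneous play:
Alto's best replies: X→Large; Y→Large.
Brio's best replies: Small→X; Medium→X; Large→Y.
The unique mutual best reply is (Large, Y), giving (7, 5).
Alto's commitment gain: 10 − 7 = 3.

3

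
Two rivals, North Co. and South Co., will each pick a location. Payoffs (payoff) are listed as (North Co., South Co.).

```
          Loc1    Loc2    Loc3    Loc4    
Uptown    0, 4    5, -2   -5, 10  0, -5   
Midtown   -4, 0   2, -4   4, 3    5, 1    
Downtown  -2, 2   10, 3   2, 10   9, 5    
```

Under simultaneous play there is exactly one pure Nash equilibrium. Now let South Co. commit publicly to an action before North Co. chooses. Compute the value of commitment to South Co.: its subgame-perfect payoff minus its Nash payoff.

Solve by backward induction (South Co. leads).
- Loc1: North Co. compares 0, -4, -2 and picks Uptown; South Co. would get 4.
- Loc2: North Co. compares 5, 2, 10 and picks Downtown; South Co. would get 3.
- Loc3: North Co. compares -5, 4, 2 and picks Midtown; South Co. would get 3.
- Loc4: North Co. compares 0, 5, 9 and picks Downtown; South Co. would get 5.
Among 4, 3, 3, 5, the best is 5 at Loc4. Subgame-perfect outcome: (Downtown, Loc4) with payoffs (9, 5).
Under simultaneous play:
North Co.'s best replies: Loc1→Uptown; Loc2→Downtown; Loc3→Midtown; Loc4→Downtown.
South Co.'s best replies: Uptown→Loc3; Midtown→Loc3; Downtown→Loc3.
Only (Midtown, Loc3) has each player best-responding; Nash payoffs (4, 3).
South Co.'s commitment gain: 5 − 3 = 2.

2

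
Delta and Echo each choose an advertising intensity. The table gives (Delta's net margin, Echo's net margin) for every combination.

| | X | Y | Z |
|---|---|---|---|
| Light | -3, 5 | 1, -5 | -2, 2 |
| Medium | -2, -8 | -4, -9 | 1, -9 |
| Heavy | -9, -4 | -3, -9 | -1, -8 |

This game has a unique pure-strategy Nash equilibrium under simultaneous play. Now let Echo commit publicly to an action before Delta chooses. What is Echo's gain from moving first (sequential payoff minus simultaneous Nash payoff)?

3

Solve by backward induction (Echo leads).
- X → Delta plays Medium (best of -3, -2, -9); Echo gets -8.
- Y → Delta plays Light (best of 1, -4, -3); Echo gets -5.
- Z → Delta plays Medium (best of -2, 1, -1); Echo gets -9.
Maximizing over -8, -5, -9, Echo chooses Y. Subgame-perfect outcome: (Light, Y) with payoffs (1, -5).
Now find the simultaneous Nash equilibrium.
Delta's best replies: X→Medium; Y→Light; Z→Medium.
Echo's best replies: Light→X; Medium→X; Heavy→X.
The unique mutual best reply is (Medium, X), giving (-2, -8).
Echo's commitment gain: -5 − -8 = 3.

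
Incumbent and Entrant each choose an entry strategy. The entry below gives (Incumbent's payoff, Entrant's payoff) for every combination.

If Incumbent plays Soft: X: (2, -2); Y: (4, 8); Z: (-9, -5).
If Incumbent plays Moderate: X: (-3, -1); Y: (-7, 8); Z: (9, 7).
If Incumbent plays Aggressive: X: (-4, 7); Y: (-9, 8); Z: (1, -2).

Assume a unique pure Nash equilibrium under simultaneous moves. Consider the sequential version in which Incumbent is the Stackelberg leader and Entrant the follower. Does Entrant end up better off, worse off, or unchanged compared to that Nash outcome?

Solve by backward induction (Incumbent leads).
- Soft → Entrant plays Y (best of -2, 8, -5); Incumbent gets 4.
- Moderate → Entrant plays Y (best of -1, 8, 7); Incumbent gets -7.
- Aggressive → Entrant plays Y (best of 7, 8, -2); Incumbent gets -9.
Incumbent's induced payoffs are 4, -7, -9, so Incumbent commits to Soft. Subgame-perfect outcome: (Soft, Y) with payoffs (4, 8).
Now find the simultaneous Nash equilibrium.
Incumbent's best replies: X→Soft; Y→Soft; Z→Moderate.
Entrant's best replies: Soft→Y; Moderate→Y; Aggressive→Y.
The unique mutual best reply is (Soft, Y), giving (4, 8).
Entrant earns 8 sequentially versus 8 at the Nash outcome: unchanged.

unchanged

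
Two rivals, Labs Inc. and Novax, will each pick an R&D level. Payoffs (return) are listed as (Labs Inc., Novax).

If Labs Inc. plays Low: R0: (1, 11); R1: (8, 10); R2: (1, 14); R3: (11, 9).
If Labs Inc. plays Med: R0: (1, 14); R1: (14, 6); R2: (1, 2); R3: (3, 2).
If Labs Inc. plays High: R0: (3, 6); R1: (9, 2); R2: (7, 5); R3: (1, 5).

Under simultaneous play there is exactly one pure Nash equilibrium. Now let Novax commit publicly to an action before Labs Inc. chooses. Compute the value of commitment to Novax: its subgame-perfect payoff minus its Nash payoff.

3

Solve by backward induction (Novax leads).
- R0: Labs Inc. compares 1, 1, 3 and picks High; Novax would get 6.
- R1: Labs Inc. compares 8, 14, 9 and picks Med; Novax would get 6.
- R2: Labs Inc. compares 1, 1, 7 and picks High; Novax would get 5.
- R3: Labs Inc. compares 11, 3, 1 and picks Low; Novax would get 9.
Among 6, 6, 5, 9, the best is 9 at R3. Subgame-perfect outcome: (Low, R3) with payoffs (11, 9).
Now find the simultaneous Nash equilibrium.
Labs Inc.'s best replies: R0→High; R1→Med; R2→High; R3→Low.
Novax's best replies: Low→R2; Med→R0; High→R0.
The unique mutual best reply is (High, R0), giving (3, 6).
Novax's commitment gain: 9 − 6 = 3.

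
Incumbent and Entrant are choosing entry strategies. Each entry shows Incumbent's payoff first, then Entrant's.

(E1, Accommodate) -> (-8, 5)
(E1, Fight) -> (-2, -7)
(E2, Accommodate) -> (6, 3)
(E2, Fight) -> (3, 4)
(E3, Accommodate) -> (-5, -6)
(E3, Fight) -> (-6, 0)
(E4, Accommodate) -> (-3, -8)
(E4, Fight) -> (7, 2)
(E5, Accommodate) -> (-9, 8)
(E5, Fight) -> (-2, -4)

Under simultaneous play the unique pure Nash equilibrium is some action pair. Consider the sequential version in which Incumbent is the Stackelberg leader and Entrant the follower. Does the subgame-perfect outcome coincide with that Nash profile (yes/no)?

yes

Solve by backward induction (Incumbent leads).
- E1 → Entrant plays Accommodate (best of 5, -7); Incumbent gets -8.
- E2 → Entrant plays Fight (best of 3, 4); Incumbent gets 3.
- E3 → Entrant plays Fight (best of -6, 0); Incumbent gets -6.
- E4 → Entrant plays Fight (best of -8, 2); Incumbent gets 7.
- E5 → Entrant plays Accommodate (best of 8, -4); Incumbent gets -9.
Maximizing over -8, 3, -6, 7, -9, Incumbent chooses E4. Subgame-perfect outcome: (E4, Fight) with payoffs (7, 2).
Under simultaneous play:
Incumbent's best replies: Accommodate→E2; Fight→E4.
Entrant's best replies: E1→Accommodate; E2→Fight; E3→Fight; E4→Fight; E5→Accommodate.
The unique mutual best reply is (E4, Fight), giving (7, 2).
Sequential outcome (E4, Fight) coincides with the Nash profile (E4, Fight).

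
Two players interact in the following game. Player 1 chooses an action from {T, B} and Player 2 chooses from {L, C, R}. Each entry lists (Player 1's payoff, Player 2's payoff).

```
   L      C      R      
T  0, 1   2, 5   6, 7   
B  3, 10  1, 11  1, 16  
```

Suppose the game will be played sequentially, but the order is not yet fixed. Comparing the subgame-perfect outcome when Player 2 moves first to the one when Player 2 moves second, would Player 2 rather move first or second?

If Player 1 leads: Player 2's best replies are T→R, B→R; Player 1's induced payoffs 6, 1; outcome (T, R), payoffs (6, 7).
If Player 2 leads: Player 1's best replies are L→B, C→T, R→T; Player 2's induced payoffs 10, 5, 7; outcome (B, L), payoffs (3, 10).
Player 2 gets 10 moving first and 7 moving second, so Player 2 prefers to move first.

first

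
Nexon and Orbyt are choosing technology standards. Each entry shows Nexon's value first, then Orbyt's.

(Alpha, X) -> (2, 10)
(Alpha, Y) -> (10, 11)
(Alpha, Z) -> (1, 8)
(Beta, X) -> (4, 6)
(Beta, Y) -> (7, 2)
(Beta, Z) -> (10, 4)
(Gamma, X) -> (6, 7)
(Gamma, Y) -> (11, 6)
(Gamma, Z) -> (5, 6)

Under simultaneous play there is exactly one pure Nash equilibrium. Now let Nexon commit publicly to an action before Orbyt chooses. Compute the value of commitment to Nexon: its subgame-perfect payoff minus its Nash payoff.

4

Work backward from Orbyt's decision.
- Alpha → Orbyt plays Y (best of 10, 11, 8); Nexon gets 10.
- Beta → Orbyt plays X (best of 6, 2, 4); Nexon gets 4.
- Gamma → Orbyt plays X (best of 7, 6, 6); Nexon gets 6.
Nexon's induced payoffs are 10, 4, 6, so Nexon commits to Alpha. Subgame-perfect outcome: (Alpha, Y) with payoffs (10, 11).
For the simultaneous game, intersect best replies.
Nexon's best replies: X→Gamma; Y→Gamma; Z→Beta.
Orbyt's best replies: Alpha→Y; Beta→X; Gamma→X.
Only (Gamma, X) has each player best-responding; Nash payoffs (6, 7).
Nexon's commitment gain: 10 − 6 = 4.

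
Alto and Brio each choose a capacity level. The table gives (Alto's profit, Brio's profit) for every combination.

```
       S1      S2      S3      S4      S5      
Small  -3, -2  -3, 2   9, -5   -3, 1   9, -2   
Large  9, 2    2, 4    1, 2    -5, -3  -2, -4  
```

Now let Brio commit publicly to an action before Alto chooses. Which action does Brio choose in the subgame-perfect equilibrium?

Backward induction with Brio moving first.
- S1: BR = Large, leader payoff 2.
- S2: BR = Large, leader payoff 4.
- S3: BR = Small, leader payoff -5.
- S4: BR = Small, leader payoff 1.
- S5: BR = Small, leader payoff -2.
Maximizing over 2, 4, -5, 1, -2, Brio chooses S2. Subgame-perfect outcome: (Large, S2) with payoffs (2, 4).

S2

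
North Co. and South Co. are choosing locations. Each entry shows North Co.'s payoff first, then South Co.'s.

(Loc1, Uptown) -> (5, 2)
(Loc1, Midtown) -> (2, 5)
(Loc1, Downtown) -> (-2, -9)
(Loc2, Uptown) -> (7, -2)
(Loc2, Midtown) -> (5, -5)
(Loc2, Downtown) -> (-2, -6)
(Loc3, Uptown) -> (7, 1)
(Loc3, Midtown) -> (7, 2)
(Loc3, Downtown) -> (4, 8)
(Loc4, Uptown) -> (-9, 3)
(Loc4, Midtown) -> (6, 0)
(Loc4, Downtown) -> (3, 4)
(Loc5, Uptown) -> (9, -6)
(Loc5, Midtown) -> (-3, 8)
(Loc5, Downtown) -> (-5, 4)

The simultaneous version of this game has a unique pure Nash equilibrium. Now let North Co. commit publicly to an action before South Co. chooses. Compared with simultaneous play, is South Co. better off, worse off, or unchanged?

South Co. best-responds to each possible North Co. move:
- Loc1: South Co. compares 2, 5, -9 and picks Midtown; North Co. would get 2.
- Loc2: South Co. compares -2, -5, -6 and picks Uptown; North Co. would get 7.
- Loc3: South Co. compares 1, 2, 8 and picks Downtown; North Co. would get 4.
- Loc4: South Co. compares 3, 0, 4 and picks Downtown; North Co. would get 3.
- Loc5: South Co. compares -6, 8, 4 and picks Midtown; North Co. would get -3.
Among 2, 7, 4, 3, -3, the best is 7 at Loc2. Subgame-perfect outcome: (Loc2, Uptown) with payoffs (7, -2).
For the simultaneous game, intersect best replies.
North Co.'s best replies: Uptown→Loc5; Midtown→Loc3; Downtown→Loc3.
South Co.'s best replies: Loc1→Midtown; Loc2→Uptown; Loc3→Downtown; Loc4→Downtown; Loc5→Midtown.
Only (Loc3, Downtown) has each player best-responding; Nash payoffs (4, 8).
South Co. earns -2 sequentially versus 8 at the Nash outcome: worse off.

worse off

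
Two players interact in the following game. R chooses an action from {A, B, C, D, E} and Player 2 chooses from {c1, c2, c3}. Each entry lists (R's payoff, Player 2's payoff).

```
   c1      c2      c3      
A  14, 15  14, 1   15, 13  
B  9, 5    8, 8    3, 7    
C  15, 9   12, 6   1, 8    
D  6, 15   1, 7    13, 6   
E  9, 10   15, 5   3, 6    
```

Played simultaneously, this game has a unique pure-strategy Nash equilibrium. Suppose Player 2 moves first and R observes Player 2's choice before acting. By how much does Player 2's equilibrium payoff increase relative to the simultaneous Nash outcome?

4

Solve by backward induction (Player 2 leads).
- c1: BR = C, leader payoff 9.
- c2: BR = E, leader payoff 5.
- c3: BR = A, leader payoff 13.
Among 9, 5, 13, the best is 13 at c3. Subgame-perfect outcome: (A, c3) with payoffs (15, 13).
Under simultaneous play:
R's best replies: c1→C; c2→E; c3→A.
Player 2's best replies: A→c1; B→c2; C→c1; D→c1; E→c1.
Only (C, c1) has each player best-responding; Nash payoffs (15, 9).
Player 2's commitment gain: 13 − 9 = 4.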